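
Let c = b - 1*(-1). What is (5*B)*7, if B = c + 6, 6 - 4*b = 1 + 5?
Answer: 245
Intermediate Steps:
b = 0 (b = 3/2 - (1 + 5)/4 = 3/2 - ¼*6 = 3/2 - 3/2 = 0)
c = 1 (c = 0 - 1*(-1) = 0 + 1 = 1)
B = 7 (B = 1 + 6 = 7)
(5*B)*7 = (5*7)*7 = 35*7 = 245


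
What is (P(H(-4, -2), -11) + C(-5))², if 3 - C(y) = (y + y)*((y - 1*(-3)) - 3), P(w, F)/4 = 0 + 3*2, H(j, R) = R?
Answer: 529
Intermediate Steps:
P(w, F) = 24 (P(w, F) = 4*(0 + 3*2) = 4*(0 + 6) = 4*6 = 24)
C(y) = 3 - 2*y² (C(y) = 3 - (y + y)*((y - 1*(-3)) - 3) = 3 - 2*y*((y + 3) - 3) = 3 - 2*y*((3 + y) - 3) = 3 - 2*y*y = 3 - 2*y²)
(P(H(-4, -2), -11) + C(-5))² = (24 + (3 - 2*(-5)²))² = (24 + (3 - 2*25))² = (24 + (3 - 50))² = (24 - 47)² = (-23)² = 529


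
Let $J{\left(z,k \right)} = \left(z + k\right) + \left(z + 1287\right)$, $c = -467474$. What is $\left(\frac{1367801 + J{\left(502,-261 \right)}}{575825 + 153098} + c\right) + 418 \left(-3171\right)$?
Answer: $- \frac{1306922580865}{728923} \approx -1.793 \cdot 10^{6}$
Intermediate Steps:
$J{\left(z,k \right)} = 1287 + k + 2 z$ ($J{\left(z,k \right)} = \left(k + z\right) + \left(1287 + z\right) = 1287 + k + 2 z$)
$\left(\frac{1367801 + J{\left(502,-261 \right)}}{575825 + 153098} + c\right) + 418 \left(-3171\right) = \left(\frac{1367801 + \left(1287 - 261 + 2 \cdot 502\right)}{575825 + 153098} - 467474\right) + 418 \left(-3171\right) = \left(\frac{1367801 + \left(1287 - 261 + 1004\right)}{728923} - 467474\right) - 1325478 = \left(\left(1367801 + 2030\right) \frac{1}{728923} - 467474\right) - 1325478 = \left(1369831 \cdot \frac{1}{728923} - 467474\right) - 1325478 = \left(\frac{1369831}{728923} - 467474\right) - 1325478 = - \frac{340751180671}{728923} - 1325478 = - \frac{1306922580865}{728923}$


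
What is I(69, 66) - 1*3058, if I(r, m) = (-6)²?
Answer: -3022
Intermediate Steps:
I(r, m) = 36
I(69, 66) - 1*3058 = 36 - 1*3058 = 36 - 3058 = -3022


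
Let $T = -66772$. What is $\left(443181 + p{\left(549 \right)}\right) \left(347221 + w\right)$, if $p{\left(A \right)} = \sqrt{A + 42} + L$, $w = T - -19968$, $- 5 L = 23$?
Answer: $\frac{665688622794}{5} + 300417 \sqrt{591} \approx 1.3315 \cdot 10^{11}$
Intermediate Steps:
$L = - \frac{23}{5}$ ($L = \left(- \frac{1}{5}\right) 23 = - \frac{23}{5} \approx -4.6$)
$w = -46804$ ($w = -66772 - -19968 = -66772 + 19968 = -46804$)
$p{\left(A \right)} = - \frac{23}{5} + \sqrt{42 + A}$ ($p{\left(A \right)} = \sqrt{A + 42} - \frac{23}{5} = \sqrt{42 + A} - \frac{23}{5} = - \frac{23}{5} + \sqrt{42 + A}$)
$\left(443181 + p{\left(549 \right)}\right) \left(347221 + w\right) = \left(443181 - \left(\frac{23}{5} - \sqrt{42 + 549}\right)\right) \left(347221 - 46804\right) = \left(443181 - \left(\frac{23}{5} - \sqrt{591}\right)\right) 300417 = \left(\frac{2215882}{5} + \sqrt{591}\right) 300417 = \frac{665688622794}{5} + 300417 \sqrt{591}$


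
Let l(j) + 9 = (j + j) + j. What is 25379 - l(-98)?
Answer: 25682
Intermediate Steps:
l(j) = -9 + 3*j (l(j) = -9 + ((j + j) + j) = -9 + (2*j + j) = -9 + 3*j)
25379 - l(-98) = 25379 - (-9 + 3*(-98)) = 25379 - (-9 - 294) = 25379 - 1*(-303) = 25379 + 303 = 25682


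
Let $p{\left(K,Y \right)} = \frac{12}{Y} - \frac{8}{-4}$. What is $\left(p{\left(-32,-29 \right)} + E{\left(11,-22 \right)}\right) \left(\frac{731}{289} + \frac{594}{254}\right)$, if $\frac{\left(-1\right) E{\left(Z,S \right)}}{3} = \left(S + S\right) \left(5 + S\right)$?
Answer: $- \frac{683465300}{62611} \approx -10916.0$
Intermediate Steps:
$E{\left(Z,S \right)} = - 6 S \left(5 + S\right)$ ($E{\left(Z,S \right)} = - 3 \left(S + S\right) \left(5 + S\right) = - 3 \cdot 2 S \left(5 + S\right) = - 6 S \left(5 + S\right)$)
$p{\left(K,Y \right)} = 2 + \frac{12}{Y}$ ($p{\left(K,Y \right)} = \frac{12}{Y} - -2 = \frac{12}{Y} + 2 = 2 + \frac{12}{Y}$)
$\left(p{\left(-32,-29 \right)} + E{\left(11,-22 \right)}\right) \left(\frac{731}{289} + \frac{594}{254}\right) = \left(\left(2 + \frac{12}{-29}\right) - - 132 \left(5 - 22\right)\right) \left(\frac{731}{289} + \frac{594}{254}\right) = \left(\left(2 + 12 \left(- \frac{1}{29}\right)\right) - \left(-132\right) \left(-17\right)\right) \left(731 \cdot \frac{1}{289} + 594 \cdot \frac{1}{254}\right) = \left(\left(2 - \frac{12}{29}\right) - 2244\right) \left(\frac{43}{17} + \frac{297}{127}\right) = \left(\frac{46}{29} - 2244\right) \frac{10510}{2159} = \left(- \frac{65030}{29}\right) \frac{10510}{2159} = - \frac{683465300}{62611}$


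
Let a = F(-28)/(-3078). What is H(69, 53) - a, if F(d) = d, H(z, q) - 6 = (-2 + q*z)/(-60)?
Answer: -338123/6156 ≈ -54.926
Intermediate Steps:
H(z, q) = 181/30 - q*z/60 (H(z, q) = 6 + (-2 + q*z)/(-60) = 6 + (-2 + q*z)*(-1/60) = 6 + (1/30 - q*z/60) = 181/30 - q*z/60)
a = 14/1539 (a = -28/(-3078) = -28*(-1/3078) = 14/1539 ≈ 0.0090968)
H(69, 53) - a = (181/30 - 1/60*53*69) - 1*14/1539 = (181/30 - 1219/20) - 14/1539 = -659/12 - 14/1539 = -338123/6156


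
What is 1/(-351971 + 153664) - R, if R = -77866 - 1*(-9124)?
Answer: 13632019793/198307 ≈ 68742.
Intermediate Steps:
R = -68742 (R = -77866 + 9124 = -68742)
1/(-351971 + 153664) - R = 1/(-351971 + 153664) - 1*(-68742) = 1/(-198307) + 68742 = -1/198307 + 68742 = 13632019793/198307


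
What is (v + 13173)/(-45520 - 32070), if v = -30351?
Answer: 8589/38795 ≈ 0.22139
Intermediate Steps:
(v + 13173)/(-45520 - 32070) = (-30351 + 13173)/(-45520 - 32070) = -17178/(-77590) = -17178*(-1/77590) = 8589/38795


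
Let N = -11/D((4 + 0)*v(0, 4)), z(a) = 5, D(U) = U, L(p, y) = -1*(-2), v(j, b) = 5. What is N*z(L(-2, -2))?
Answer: -11/4 ≈ -2.7500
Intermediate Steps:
L(p, y) = 2
N = -11/20 (N = -11*1/(5*(4 + 0)) = -11/(4*5) = -11/20 ≈ -0.55000)
N*z(L(-2, -2)) = -11/20*5 = -11/4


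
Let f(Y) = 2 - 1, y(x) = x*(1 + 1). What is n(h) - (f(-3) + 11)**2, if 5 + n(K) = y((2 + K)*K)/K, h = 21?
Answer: -103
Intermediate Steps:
y(x) = 2*x (y(x) = x*2 = 2*x)
f(Y) = 1
n(K) = -1 + 2*K (n(K) = -5 + (2*((2 + K)*K))/K = -5 + (2*(K*(2 + K)))/K = -5 + (2*K*(2 + K))/K = -5 + (4 + 2*K) = -1 + 2*K)
n(h) - (f(-3) + 11)**2 = (-1 + 2*21) - (1 + 11)**2 = (-1 + 42) - 1*12**2 = 41 - 1*144 = 41 - 144 = -103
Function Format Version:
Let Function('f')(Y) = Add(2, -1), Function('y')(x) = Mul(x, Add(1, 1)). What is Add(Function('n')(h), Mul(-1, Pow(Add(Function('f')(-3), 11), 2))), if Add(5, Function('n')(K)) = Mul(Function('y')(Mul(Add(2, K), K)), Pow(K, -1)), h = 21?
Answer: -103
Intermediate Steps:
Function('y')(x) = Mul(2, x) (Function('y')(x) = Mul(x, 2) = Mul(2, x))
Function('f')(Y) = 1
Function('n')(K) = Add(-1, Mul(2, K)) (Function('n')(K) = Add(-5, Mul(Mul(2, Mul(Add(2, K), K)), Pow(K, -1))) = Add(-5, Mul(Mul(2, Mul(K, Add(2, K))), Pow(K, -1))) = Add(-5, Mul(Mul(2, K, Add(2, K)), Pow(K, -1))) = Add(-5, Add(4, Mul(2, K))) = Add(-1, Mul(2, K)))
Add(Function('n')(h), Mul(-1, Pow(Add(Function('f')(-3), 11), 2))) = Add(Add(-1, Mul(2, 21)), Mul(-1, Pow(Add(1, 11), 2))) = Add(Add(-1, 42), Mul(-1, Pow(12, 2))) = Add(41, Mul(-1, 144)) = Add(41, -144) = -103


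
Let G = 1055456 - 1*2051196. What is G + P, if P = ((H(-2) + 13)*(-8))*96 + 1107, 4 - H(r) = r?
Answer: -1009225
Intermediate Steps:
H(r) = 4 - r
G = -995740 (G = 1055456 - 2051196 = -995740)
P = -13485 (P = (((4 - 1*(-2)) + 13)*(-8))*96 + 1107 = (((4 + 2) + 13)*(-8))*96 + 1107 = ((6 + 13)*(-8))*96 + 1107 = (19*(-8))*96 + 1107 = -152*96 + 1107 = -14592 + 1107 = -13485)
G + P = -995740 - 13485 = -1009225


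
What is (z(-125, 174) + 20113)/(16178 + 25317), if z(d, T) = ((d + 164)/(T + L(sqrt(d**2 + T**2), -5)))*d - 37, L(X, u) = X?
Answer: 2516286/5186875 - 39*sqrt(45901)/5186875 ≈ 0.48351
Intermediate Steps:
z(d, T) = -37 + d*(164 + d)/(T + sqrt(T**2 + d**2)) (z(d, T) = ((d + 164)/(T + sqrt(d**2 + T**2)))*d - 37 = ((164 + d)/(T + sqrt(T**2 + d**2)))*d - 37 = d*(164 + d)/(T + sqrt(T**2 + d**2)) - 37 = -37 + d*(164 + d)/(T + sqrt(T**2 + d**2)))
(z(-125, 174) + 20113)/(16178 + 25317) = (((-125)**2 - 37*174 - 37*sqrt(174**2 + (-125)**2) + 164*(-125))/(174 + sqrt(174**2 + (-125)**2)) + 20113)/(16178 + 25317) = ((15625 - 6438 - 37*sqrt(30276 + 15625) - 20500)/(174 + sqrt(30276 + 15625)) + 20113)/41495 = ((15625 - 6438 - 37*sqrt(45901) - 20500)/(174 + sqrt(45901)) + 20113)*(1/41495) = ((-11313 - 37*sqrt(45901))/(174 + sqrt(45901)) + 20113)*(1/41495) = (20113 + (-11313 - 37*sqrt(45901))/(174 + sqrt(45901)))*(1/41495) = 20113/41495 + (-11313 - 37*sqrt(45901))/(41495*(174 + sqrt(45901)))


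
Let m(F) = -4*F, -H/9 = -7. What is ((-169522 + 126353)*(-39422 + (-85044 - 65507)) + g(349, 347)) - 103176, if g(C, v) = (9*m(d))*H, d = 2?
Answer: 8200836725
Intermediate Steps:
H = 63 (H = -9*(-7) = 63)
g(C, v) = -4536 (g(C, v) = (9*(-4*2))*63 = (9*(-8))*63 = -72*63 = -4536)
((-169522 + 126353)*(-39422 + (-85044 - 65507)) + g(349, 347)) - 103176 = ((-169522 + 126353)*(-39422 + (-85044 - 65507)) - 4536) - 103176 = (-43169*(-39422 - 150551) - 4536) - 103176 = (-43169*(-189973) - 4536) - 103176 = (8200944437 - 4536) - 103176 = 8200939901 - 103176 = 8200836725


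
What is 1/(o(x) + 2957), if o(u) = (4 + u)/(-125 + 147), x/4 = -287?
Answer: 1/2905 ≈ 0.00034423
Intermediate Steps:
x = -1148 (x = 4*(-287) = -1148)
o(u) = 2/11 + u/22 (o(u) = (4 + u)/22 = (4 + u)*(1/22) = 2/11 + u/22)
1/(o(x) + 2957) = 1/((2/11 + (1/22)*(-1148)) + 2957) = 1/((2/11 - 574/11) + 2957) = 1/(-52 + 2957) = 1/2905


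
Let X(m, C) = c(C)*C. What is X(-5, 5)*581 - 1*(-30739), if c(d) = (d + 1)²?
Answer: 135319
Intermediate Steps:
c(d) = (1 + d)²
X(m, C) = C*(1 + C)² (X(m, C) = (1 + C)²*C = C*(1 + C)²)
X(-5, 5)*581 - 1*(-30739) = (5*(1 + 5)²)*581 - 1*(-30739) = (5*6²)*581 + 30739 = (5*36)*581 + 30739 = 180*581 + 30739 = 104580 + 30739 = 135319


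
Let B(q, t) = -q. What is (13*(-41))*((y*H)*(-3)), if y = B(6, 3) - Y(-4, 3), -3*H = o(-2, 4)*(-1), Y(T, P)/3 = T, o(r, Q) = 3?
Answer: 9594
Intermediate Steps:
Y(T, P) = 3*T
H = 1 (H = -(-1) = -1/3*(-3) = 1)
y = 6 (y = -1*6 - 3*(-4) = -6 - 1*(-12) = -6 + 12 = 6)
(13*(-41))*((y*H)*(-3)) = (13*(-41))*((6*1)*(-3)) = -3198*(-3) = -533*(-18) = 9594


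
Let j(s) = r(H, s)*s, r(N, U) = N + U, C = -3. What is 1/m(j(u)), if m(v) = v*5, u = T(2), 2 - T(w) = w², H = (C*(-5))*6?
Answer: -1/880 ≈ -0.0011364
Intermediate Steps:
H = 90 (H = -3*(-5)*6 = 15*6 = 90)
T(w) = 2 - w²
u = -2 (u = 2 - 1*2² = 2 - 1*4 = 2 - 4 = -2)
j(s) = s*(90 + s) (j(s) = (90 + s)*s = s*(90 + s))
m(v) = 5*v
1/m(j(u)) = 1/(5*(-2*(90 - 2))) = 1/(5*(-2*88)) = 1/(5*(-176)) = 1/(-880) = -1/880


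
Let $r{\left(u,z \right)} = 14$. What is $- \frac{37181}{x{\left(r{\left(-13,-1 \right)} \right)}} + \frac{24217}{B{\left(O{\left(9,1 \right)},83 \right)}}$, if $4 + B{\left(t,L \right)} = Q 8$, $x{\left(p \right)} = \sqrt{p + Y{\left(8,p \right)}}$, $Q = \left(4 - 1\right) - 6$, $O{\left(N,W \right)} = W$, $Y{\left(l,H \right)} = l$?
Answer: $- \frac{24217}{28} - \frac{37181 \sqrt{22}}{22} \approx -8791.9$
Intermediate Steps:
$Q = -3$ ($Q = \left(4 - 1\right) - 6 = 3 - 6 = -3$)
$x{\left(p \right)} = \sqrt{8 + p}$ ($x{\left(p \right)} = \sqrt{p + 8} = \sqrt{8 + p}$)
$B{\left(t,L \right)} = -28$ ($B{\left(t,L \right)} = -4 - 24 = -28$)
$- \frac{37181}{x{\left(r{\left(-13,-1 \right)} \right)}} + \frac{24217}{B{\left(O{\left(9,1 \right)},83 \right)}} = - \frac{37181}{\sqrt{8 + 14}} + \frac{24217}{-28} = - \frac{37181}{\sqrt{22}} + 24217 \left(- \frac{1}{28}\right) = - 37181 \frac{\sqrt{22}}{22} - \frac{24217}{28} = - \frac{37181 \sqrt{22}}{22} - \frac{24217}{28} = - \frac{24217}{28} - \frac{37181 \sqrt{22}}{22}$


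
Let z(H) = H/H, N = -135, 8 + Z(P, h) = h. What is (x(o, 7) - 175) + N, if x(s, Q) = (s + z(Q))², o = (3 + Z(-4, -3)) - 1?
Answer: -246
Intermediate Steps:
Z(P, h) = -8 + h
o = -9 (o = (3 + (-8 - 3)) - 1 = (3 - 11) - 1 = -8 - 1 = -9)
z(H) = 1
x(s, Q) = (1 + s)² (x(s, Q) = (s + 1)² = (1 + s)²)
(x(o, 7) - 175) + N = ((1 - 9)² - 175) - 135 = ((-8)² - 175) - 135 = (64 - 175) - 135 = -111 - 135 = -246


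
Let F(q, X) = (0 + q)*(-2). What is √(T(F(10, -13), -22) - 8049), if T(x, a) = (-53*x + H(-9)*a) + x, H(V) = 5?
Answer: 3*I*√791 ≈ 84.374*I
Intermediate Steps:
F(q, X) = -2*q (F(q, X) = q*(-2) = -2*q)
T(x, a) = -52*x + 5*a (T(x, a) = (-53*x + 5*a) + x = -52*x + 5*a)
√(T(F(10, -13), -22) - 8049) = √((-(-104)*10 + 5*(-22)) - 8049) = √((-52*(-20) - 110) - 8049) = √((1040 - 110) - 8049) = √(930 - 8049) = √(-7119) = 3*I*√791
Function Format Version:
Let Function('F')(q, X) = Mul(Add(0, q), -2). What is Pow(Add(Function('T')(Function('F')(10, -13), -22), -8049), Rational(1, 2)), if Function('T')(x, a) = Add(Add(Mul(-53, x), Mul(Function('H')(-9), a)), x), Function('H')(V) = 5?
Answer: Mul(3, I, Pow(791, Rational(1, 2))) ≈ Mul(84.374, I)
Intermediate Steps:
Function('F')(q, X) = Mul(-2, q) (Function('F')(q, X) = Mul(q, -2) = Mul(-2, q))
Function('T')(x, a) = Add(Mul(-52, x), Mul(5, a)) (Function('T')(x, a) = Add(Add(Mul(-53, x), Mul(5, a)), x) = Add(Mul(-52, x), Mul(5, a)))
Pow(Add(Function('T')(Function('F')(10, -13), -22), -8049), Rational(1, 2)) = Pow(Add(Add(Mul(-52, Mul(-2, 10)), Mul(5, -22)), -8049), Rational(1, 2)) = Pow(Add(Add(Mul(-52, -20), -110), -8049), Rational(1, 2)) = Pow(Add(Add(1040, -110), -8049), Rational(1, 2)) = Pow(Add(930, -8049), Rational(1, 2)) = Pow(-7119, Rational(1, 2)) = Mul(3, I, Pow(791, Rational(1, 2)))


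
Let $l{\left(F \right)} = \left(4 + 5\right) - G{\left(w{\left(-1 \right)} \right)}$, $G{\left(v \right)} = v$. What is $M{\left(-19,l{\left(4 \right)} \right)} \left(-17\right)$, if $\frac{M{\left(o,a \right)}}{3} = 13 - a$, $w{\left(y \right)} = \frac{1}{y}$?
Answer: $-153$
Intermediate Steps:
$l{\left(F \right)} = 10$ ($l{\left(F \right)} = \left(4 + 5\right) - \frac{1}{-1} = 9 - -1 = 9 + 1 = 10$)
$M{\left(o,a \right)} = 39 - 3 a$ ($M{\left(o,a \right)} = 3 \left(13 - a\right) = 39 - 3 a$)
$M{\left(-19,l{\left(4 \right)} \right)} \left(-17\right) = \left(39 - 30\right) \left(-17\right) = 9 \left(-17\right) = -153$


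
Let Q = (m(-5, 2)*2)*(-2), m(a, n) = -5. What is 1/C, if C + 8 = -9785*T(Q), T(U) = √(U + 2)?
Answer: 4/1053208443 - 9785*√22/2106416886 ≈ -2.1785e-5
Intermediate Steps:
Q = 20 (Q = -5*2*(-2) = -10*(-2) = 20)
T(U) = √(2 + U)
C = -8 - 9785*√22 (C = -8 - 9785*√(2 + 20) = -8 - 9785*√22 ≈ -45904.)
1/C = 1/(-8 - 9785*√22)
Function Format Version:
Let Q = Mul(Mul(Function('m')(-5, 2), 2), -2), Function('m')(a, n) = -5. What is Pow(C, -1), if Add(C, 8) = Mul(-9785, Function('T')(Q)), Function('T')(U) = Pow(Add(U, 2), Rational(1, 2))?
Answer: Add(Rational(4, 1053208443), Mul(Rational(-9785, 2106416886), Pow(22, Rational(1, 2)))) ≈ -2.1785e-5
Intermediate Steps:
Q = 20 (Q = Mul(Mul(-5, 2), -2) = Mul(-10, -2) = 20)
Function('T')(U) = Pow(Add(2, U), Rational(1, 2))
C = Add(-8, Mul(-9785, Pow(22, Rational(1, 2)))) (C = Add(-8, Mul(-9785, Pow(Add(2, 20), Rational(1, 2)))) = Add(-8, Mul(-9785, Pow(22, Rational(1, 2)))) ≈ -45904.)
Pow(C, -1) = Pow(Add(-8, Mul(-9785, Pow(22, Rational(1, 2)))), -1)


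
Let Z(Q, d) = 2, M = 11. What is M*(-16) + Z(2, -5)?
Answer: -174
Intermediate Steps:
M*(-16) + Z(2, -5) = 11*(-16) + 2 = -176 + 2 = -174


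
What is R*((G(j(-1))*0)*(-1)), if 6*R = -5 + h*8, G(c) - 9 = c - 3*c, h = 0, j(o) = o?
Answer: 0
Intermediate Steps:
G(c) = 9 - 2*c (G(c) = 9 + (c - 3*c) = 9 - 2*c)
R = -5/6 (R = (-5 + 0*8)/6 = (-5 + 0)/6 = (1/6)*(-5) = -5/6 ≈ -0.83333)
R*((G(j(-1))*0)*(-1)) = -5*(9 - 2*(-1))*0*(-1)/6 = -5*(9 + 2)*0*(-1)/6 = -5*11*0*(-1)/6 = -0*(-1) = -5/6*0 = 0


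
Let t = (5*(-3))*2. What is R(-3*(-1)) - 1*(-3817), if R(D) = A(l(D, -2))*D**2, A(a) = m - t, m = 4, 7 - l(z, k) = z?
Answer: 4123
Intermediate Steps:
l(z, k) = 7 - z
t = -30 (t = -15*2 = -30)
A(a) = 34 (A(a) = 4 - 1*(-30) = 4 + 30 = 34)
R(D) = 34*D**2
R(-3*(-1)) - 1*(-3817) = 34*(-3*(-1))**2 - 1*(-3817) = 34*3**2 + 3817 = 34*9 + 3817 = 306 + 3817 = 4123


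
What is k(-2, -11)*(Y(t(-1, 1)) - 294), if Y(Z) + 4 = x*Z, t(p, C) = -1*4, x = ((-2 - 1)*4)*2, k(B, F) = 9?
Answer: -1818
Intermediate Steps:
x = -24 (x = -3*4*2 = -12*2 = -24)
t(p, C) = -4
Y(Z) = -4 - 24*Z
k(-2, -11)*(Y(t(-1, 1)) - 294) = 9*((-4 - 24*(-4)) - 294) = 9*((-4 + 96) - 294) = 9*(92 - 294) = 9*(-202) = -1818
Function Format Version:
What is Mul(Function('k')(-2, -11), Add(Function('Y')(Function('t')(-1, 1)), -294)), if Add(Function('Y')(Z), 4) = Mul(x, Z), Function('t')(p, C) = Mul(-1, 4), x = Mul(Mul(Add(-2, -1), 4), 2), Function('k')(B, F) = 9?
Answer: -1818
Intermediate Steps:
x = -24 (x = Mul(Mul(-3, 4), 2) = Mul(-12, 2) = -24)
Function('t')(p, C) = -4
Function('Y')(Z) = Add(-4, Mul(-24, Z))
Mul(Function('k')(-2, -11), Add(Function('Y')(Function('t')(-1, 1)), -294)) = Mul(9, Add(Add(-4, Mul(-24, -4)), -294)) = Mul(9, Add(Add(-4, 96), -294)) = Mul(9, Add(92, -294)) = Mul(9, -202) = -1818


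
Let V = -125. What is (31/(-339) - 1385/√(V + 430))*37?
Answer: -1147/339 - 10249*√305/61 ≈ -2937.7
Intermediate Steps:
(31/(-339) - 1385/√(V + 430))*37 = (31/(-339) - 1385/√(-125 + 430))*37 = (31*(-1/339) - 1385*√305/305)*37 = (-31/339 - 277*√305/61)*37 = -1147/339 - 10249*√305/61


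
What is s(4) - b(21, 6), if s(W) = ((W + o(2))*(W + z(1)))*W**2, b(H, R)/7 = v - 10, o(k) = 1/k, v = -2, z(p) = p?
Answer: 444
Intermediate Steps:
b(H, R) = -84 (b(H, R) = 7*(-2 - 10) = 7*(-12) = -84)
s(W) = W**2*(1 + W)*(1/2 + W) (s(W) = ((W + 1/2)*(W + 1))*W**2 = ((W + 1/2)*(1 + W))*W**2 = ((1/2 + W)*(1 + W))*W**2 = ((1 + W)*(1/2 + W))*W**2 = W**2*(1 + W)*(1/2 + W))
s(4) - b(21, 6) = (1/2)*4**2*(1 + 2*4**2 + 3*4) - 1*(-84) = (1/2)*16*(1 + 2*16 + 12) + 84 = (1/2)*16*(1 + 32 + 12) + 84 = (1/2)*16*45 + 84 = 360 + 84 = 444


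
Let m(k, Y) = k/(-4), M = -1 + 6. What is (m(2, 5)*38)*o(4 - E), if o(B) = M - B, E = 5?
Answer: -114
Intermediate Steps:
M = 5
m(k, Y) = -k/4 (m(k, Y) = k*(-1/4) = -k/4)
o(B) = 5 - B
(m(2, 5)*38)*o(4 - E) = (-1/4*2*38)*(5 - (4 - 1*5)) = (-1/2*38)*(5 - (4 - 5)) = -19*(5 - 1*(-1)) = -19*(5 + 1) = -19*6 = -114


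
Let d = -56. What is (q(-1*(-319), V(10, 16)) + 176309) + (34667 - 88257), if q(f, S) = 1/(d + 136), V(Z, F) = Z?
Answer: 9817521/80 ≈ 1.2272e+5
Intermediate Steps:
q(f, S) = 1/80 (q(f, S) = 1/(-56 + 136) = 1/80)
(q(-1*(-319), V(10, 16)) + 176309) + (34667 - 88257) = (1/80 + 176309) + (34667 - 88257) = 14104721/80 - 53590 = 9817521/80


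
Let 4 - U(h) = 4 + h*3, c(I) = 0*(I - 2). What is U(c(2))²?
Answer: 0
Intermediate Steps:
c(I) = 0 (c(I) = 0*(-2 + I) = 0)
U(h) = -3*h (U(h) = 4 - (4 + h*3) = 4 - (4 + 3*h) = 4 + (-4 - 3*h) = -3*h)
U(c(2))² = (-3*0)² = 0² = 0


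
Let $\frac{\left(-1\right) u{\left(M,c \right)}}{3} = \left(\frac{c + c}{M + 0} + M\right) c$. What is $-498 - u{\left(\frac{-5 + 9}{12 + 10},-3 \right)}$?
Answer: $- \frac{2229}{11} \approx -202.64$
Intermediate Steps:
$u{\left(M,c \right)} = - 3 c \left(M + \frac{2 c}{M}\right)$ ($u{\left(M,c \right)} = - 3 \left(\frac{c + c}{M + 0} + M\right) c = - 3 \left(\frac{2 c}{M} + M\right) c = - 3 \left(M + \frac{2 c}{M}\right) c = - 3 c \left(M + \frac{2 c}{M}\right)$)
$-498 - u{\left(\frac{-5 + 9}{12 + 10},-3 \right)} = -498 - \left(-3\right) \left(-3\right) \frac{1}{\left(-5 + 9\right) \frac{1}{12 + 10}} \left(\left(\frac{-5 + 9}{12 + 10}\right)^{2} + 2 \left(-3\right)\right) = -498 - \left(-3\right) \left(-3\right) \frac{1}{4 \cdot \frac{1}{22}} \left(\left(\frac{4}{22}\right)^{2} - 6\right) = -498 - \left(-3\right) \left(-3\right) \frac{1}{4 \cdot \frac{1}{22}} \left(\left(4 \cdot \frac{1}{22}\right)^{2} - 6\right) = -498 - \left(-3\right) \left(-3\right) \frac{1}{\frac{2}{11}} \left(\left(\frac{2}{11}\right)^{2} - 6\right) = -498 - \left(-3\right) \left(-3\right) \frac{11}{2} \left(\frac{4}{121} - 6\right) = -498 - \left(-3\right) \left(-3\right) \frac{11}{2} \left(- \frac{722}{121}\right) = -498 - - \frac{3249}{11} = -498 + \frac{3249}{11} = - \frac{2229}{11}$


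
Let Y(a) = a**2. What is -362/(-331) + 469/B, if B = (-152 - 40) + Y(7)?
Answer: -103473/47333 ≈ -2.1861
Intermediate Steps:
B = -143 (B = (-152 - 40) + 7**2 = -192 + 49 = -143)
-362/(-331) + 469/B = -362/(-331) + 469/(-143) = -362*(-1/331) + 469*(-1/143) = 362/331 - 469/143 = -103473/47333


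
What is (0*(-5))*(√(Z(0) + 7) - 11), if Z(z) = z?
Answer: 0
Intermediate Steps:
(0*(-5))*(√(Z(0) + 7) - 11) = (0*(-5))*(√(0 + 7) - 11) = 0*(√7 - 11) = 0*(-11 + √7) = 0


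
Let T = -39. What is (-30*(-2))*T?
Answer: -2340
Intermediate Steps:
(-30*(-2))*T = -30*(-2)*(-39) = 60*(-39) = -2340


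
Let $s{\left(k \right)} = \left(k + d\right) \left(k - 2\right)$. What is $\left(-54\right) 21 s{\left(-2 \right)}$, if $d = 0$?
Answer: $-9072$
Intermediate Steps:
$s{\left(k \right)} = k \left(-2 + k\right)$ ($s{\left(k \right)} = \left(k + 0\right) \left(k - 2\right) = k \left(-2 + k\right)$)
$\left(-54\right) 21 s{\left(-2 \right)} = \left(-54\right) 21 \left(- 2 \left(-2 - 2\right)\right) = - 1134 \left(\left(-2\right) \left(-4\right)\right) = \left(-1134\right) 8 = -9072$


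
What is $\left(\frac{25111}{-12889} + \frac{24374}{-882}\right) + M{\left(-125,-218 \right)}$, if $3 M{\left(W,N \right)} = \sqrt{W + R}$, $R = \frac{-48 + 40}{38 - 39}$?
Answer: $- \frac{24021742}{812007} + i \sqrt{13} \approx -29.583 + 3.6056 i$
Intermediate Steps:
$R = 8$ ($R = - \frac{8}{-1} = \left(-8\right) \left(-1\right) = 8$)
$M{\left(W,N \right)} = \frac{\sqrt{8 + W}}{3}$ ($M{\left(W,N \right)} = \frac{\sqrt{W + 8}}{3} = \frac{\sqrt{8 + W}}{3}$)
$\left(\frac{25111}{-12889} + \frac{24374}{-882}\right) + M{\left(-125,-218 \right)} = \left(\frac{25111}{-12889} + \frac{24374}{-882}\right) + \frac{\sqrt{8 - 125}}{3} = \left(25111 \left(- \frac{1}{12889}\right) + 24374 \left(- \frac{1}{882}\right)\right) + \frac{\sqrt{-117}}{3} = \left(- \frac{25111}{12889} - \frac{1741}{63}\right) + \frac{3 i \sqrt{13}}{3} = - \frac{24021742}{812007} + i \sqrt{13}$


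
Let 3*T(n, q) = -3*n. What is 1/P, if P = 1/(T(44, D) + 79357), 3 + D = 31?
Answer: 79313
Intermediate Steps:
D = 28 (D = -3 + 31 = 28)
T(n, q) = -n (T(n, q) = (-3*n)/3 = -n)
P = 1/79313 (P = 1/(-1*44 + 79357) = 1/(-44 + 79357) = 1/79313 ≈ 1.2608e-5)
1/P = 1/(1/79313) = 79313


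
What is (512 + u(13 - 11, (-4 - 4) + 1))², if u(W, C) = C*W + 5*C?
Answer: 214369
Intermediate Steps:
u(W, C) = 5*C + C*W
(512 + u(13 - 11, (-4 - 4) + 1))² = (512 + ((-4 - 4) + 1)*(5 + (13 - 11)))² = (512 + (-8 + 1)*(5 + 2))² = (512 - 7*7)² = (512 - 49)² = 463² = 214369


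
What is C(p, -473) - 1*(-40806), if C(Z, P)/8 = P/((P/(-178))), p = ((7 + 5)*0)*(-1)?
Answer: 39382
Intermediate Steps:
p = 0 (p = (12*0)*(-1) = 0*(-1) = 0)
C(Z, P) = -1424 (C(Z, P) = 8*(P/((P/(-178)))) = 8*(P/((P*(-1/178)))) = 8*(P/((-P/178))) = 8*(P*(-178/P)) = 8*(-178) = -1424)
C(p, -473) - 1*(-40806) = -1424 - 1*(-40806) = -1424 + 40806 = 39382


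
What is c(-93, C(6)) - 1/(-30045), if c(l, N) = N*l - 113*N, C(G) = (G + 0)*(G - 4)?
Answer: -74271239/30045 ≈ -2472.0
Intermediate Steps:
C(G) = G*(-4 + G)
c(l, N) = -113*N + N*l
c(-93, C(6)) - 1/(-30045) = (6*(-4 + 6))*(-113 - 93) - 1/(-30045) = (6*2)*(-206) - 1*(-1/30045) = 12*(-206) + 1/30045 = -2472 + 1/30045 = -74271239/30045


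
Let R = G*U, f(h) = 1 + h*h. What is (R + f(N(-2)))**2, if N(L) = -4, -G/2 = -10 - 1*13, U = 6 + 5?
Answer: 273529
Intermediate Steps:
U = 11
G = 46 (G = -2*(-10 - 1*13) = -2*(-10 - 13) = -2*(-23) = 46)
f(h) = 1 + h**2
R = 506 (R = 46*11 = 506)
(R + f(N(-2)))**2 = (506 + (1 + (-4)**2))**2 = (506 + (1 + 16))**2 = (506 + 17)**2 = 523**2 = 273529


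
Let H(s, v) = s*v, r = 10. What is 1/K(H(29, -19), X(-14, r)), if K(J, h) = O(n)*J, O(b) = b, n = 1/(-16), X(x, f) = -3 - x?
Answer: 16/551 ≈ 0.029038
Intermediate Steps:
n = -1/16 ≈ -0.062500
K(J, h) = -J/16
1/K(H(29, -19), X(-14, r)) = 1/(-29*(-19)/16) = 1/(-1/16*(-551)) = 1/(551/16) = 16/551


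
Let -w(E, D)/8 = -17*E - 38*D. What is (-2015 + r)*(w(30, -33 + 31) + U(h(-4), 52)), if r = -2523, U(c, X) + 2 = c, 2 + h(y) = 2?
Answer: -15746860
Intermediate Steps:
h(y) = 0 (h(y) = -2 + 2 = 0)
w(E, D) = 136*E + 304*D (w(E, D) = -8*(-17*E - 38*D) = -8*(-38*D - 17*E) = 136*E + 304*D)
U(c, X) = -2 + c
(-2015 + r)*(w(30, -33 + 31) + U(h(-4), 52)) = (-2015 - 2523)*((136*30 + 304*(-33 + 31)) + (-2 + 0)) = -4538*((4080 + 304*(-2)) - 2) = -4538*((4080 - 608) - 2) = -4538*(3472 - 2) = -4538*3470 = -15746860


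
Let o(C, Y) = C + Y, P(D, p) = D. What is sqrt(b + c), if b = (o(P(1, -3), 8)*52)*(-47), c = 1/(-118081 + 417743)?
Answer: I*sqrt(1975181723811362)/299662 ≈ 148.31*I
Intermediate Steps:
c = 1/299662 ≈ 3.3371e-6
b = -21996 (b = ((1 + 8)*52)*(-47) = (9*52)*(-47) = 468*(-47) = -21996)
sqrt(b + c) = sqrt(-21996 + 1/299662) = sqrt(-6591365351/299662) = I*sqrt(1975181723811362)/299662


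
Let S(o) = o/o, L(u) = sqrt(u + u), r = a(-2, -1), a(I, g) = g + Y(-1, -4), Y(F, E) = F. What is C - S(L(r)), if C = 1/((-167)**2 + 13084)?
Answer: -40972/40973 ≈ -0.99998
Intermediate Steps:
a(I, g) = -1 + g (a(I, g) = g - 1 = -1 + g)
C = 1/40973 (C = 1/(27889 + 13084) = 1/40973 ≈ 2.4406e-5)
r = -2 (r = -1 - 1 = -2)
L(u) = sqrt(2)*sqrt(u) (L(u) = sqrt(2*u) = sqrt(2)*sqrt(u))
S(o) = 1
C - S(L(r)) = 1/40973 - 1*1 = 1/40973 - 1 = -40972/40973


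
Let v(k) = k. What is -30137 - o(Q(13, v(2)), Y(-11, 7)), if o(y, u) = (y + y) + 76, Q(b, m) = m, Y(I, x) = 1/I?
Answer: -30217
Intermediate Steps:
o(y, u) = 76 + 2*y (o(y, u) = 2*y + 76 = 76 + 2*y)
-30137 - o(Q(13, v(2)), Y(-11, 7)) = -30137 - (76 + 2*2) = -30137 - (76 + 4) = -30137 - 1*80 = -30137 - 80 = -30217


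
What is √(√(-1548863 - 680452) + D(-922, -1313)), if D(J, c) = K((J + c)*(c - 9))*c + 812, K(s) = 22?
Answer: √(-28074 + I*√2229315) ≈ 4.454 + 167.61*I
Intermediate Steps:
D(J, c) = 812 + 22*c (D(J, c) = 22*c + 812 = 812 + 22*c)
√(√(-1548863 - 680452) + D(-922, -1313)) = √(√(-1548863 - 680452) + (812 + 22*(-1313))) = √(√(-2229315) + (812 - 28886)) = √(I*√2229315 - 28074) = √(-28074 + I*√2229315)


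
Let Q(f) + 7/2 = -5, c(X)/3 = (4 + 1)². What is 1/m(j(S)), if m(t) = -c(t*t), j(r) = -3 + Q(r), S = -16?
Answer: -1/75 ≈ -0.013333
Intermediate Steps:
c(X) = 75 (c(X) = 3*(4 + 1)² = 3*5² = 3*25 = 75)
Q(f) = -17/2 (Q(f) = -7/2 - 5 = -17/2)
j(r) = -23/2 (j(r) = -3 - 17/2 = -23/2)
m(t) = -75 (m(t) = -1*75 = -75)
1/m(j(S)) = 1/(-75) = -1/75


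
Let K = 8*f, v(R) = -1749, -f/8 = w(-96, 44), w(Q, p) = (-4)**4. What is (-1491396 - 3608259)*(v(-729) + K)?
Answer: 92472044115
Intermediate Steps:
w(Q, p) = 256
f = -2048 (f = -8*256 = -2048)
K = -16384 (K = 8*(-2048) = -16384)
(-1491396 - 3608259)*(v(-729) + K) = (-1491396 - 3608259)*(-1749 - 16384) = -5099655*(-18133) = 92472044115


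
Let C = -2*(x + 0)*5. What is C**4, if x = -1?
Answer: 10000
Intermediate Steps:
C = 10 (C = -2*(-1 + 0)*5 = -(-2)*5 = -2*(-5) = 10)
C**4 = 10**4 = 10000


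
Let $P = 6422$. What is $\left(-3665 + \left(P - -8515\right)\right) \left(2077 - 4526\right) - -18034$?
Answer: $-27587094$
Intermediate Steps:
$\left(-3665 + \left(P - -8515\right)\right) \left(2077 - 4526\right) - -18034 = \left(-3665 + \left(6422 - -8515\right)\right) \left(2077 - 4526\right) - -18034 = \left(-3665 + \left(6422 + 8515\right)\right) \left(-2449\right) + 18034 = \left(-3665 + 14937\right) \left(-2449\right) + 18034 = 11272 \left(-2449\right) + 18034 = -27605128 + 18034 = -27587094$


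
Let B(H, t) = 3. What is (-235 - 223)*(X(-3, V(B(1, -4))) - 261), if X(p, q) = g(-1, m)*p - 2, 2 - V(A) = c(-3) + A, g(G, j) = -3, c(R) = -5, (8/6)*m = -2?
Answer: 116332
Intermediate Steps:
m = -3/2 (m = (3/4)*(-2) = -3/2 ≈ -1.5000)
V(A) = 7 - A (V(A) = 2 - (-5 + A) = 2 + (5 - A) = 7 - A)
X(p, q) = -2 - 3*p (X(p, q) = -3*p - 2 = -2 - 3*p)
(-235 - 223)*(X(-3, V(B(1, -4))) - 261) = (-235 - 223)*((-2 - 3*(-3)) - 261) = -458*((-2 + 9) - 261) = -458*(7 - 261) = -458*(-254) = 116332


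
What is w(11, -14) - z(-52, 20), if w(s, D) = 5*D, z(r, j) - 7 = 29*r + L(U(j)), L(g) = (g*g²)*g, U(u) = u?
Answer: -158569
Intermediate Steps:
L(g) = g⁴ (L(g) = g³*g = g⁴)
z(r, j) = 7 + j⁴ + 29*r (z(r, j) = 7 + (29*r + j⁴) = 7 + (j⁴ + 29*r) = 7 + j⁴ + 29*r)
w(11, -14) - z(-52, 20) = 5*(-14) - (7 + 20⁴ + 29*(-52)) = -70 - (7 + 160000 - 1508) = -70 - 1*158499 = -70 - 158499 = -158569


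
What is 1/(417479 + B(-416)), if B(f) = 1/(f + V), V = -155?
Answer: 571/238380508 ≈ 2.3953e-6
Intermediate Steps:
B(f) = 1/(-155 + f) (B(f) = 1/(f - 155) = 1/(-155 + f))
1/(417479 + B(-416)) = 1/(417479 + 1/(-155 - 416)) = 1/(417479 + 1/(-571)) = 1/(417479 - 1/571) = 1/(238380508/571) = 571/238380508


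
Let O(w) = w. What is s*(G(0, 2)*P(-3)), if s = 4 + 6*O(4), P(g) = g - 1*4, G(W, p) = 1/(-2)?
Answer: 98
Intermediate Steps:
G(W, p) = -½
P(g) = -4 + g (P(g) = g - 4 = -4 + g)
s = 28 (s = 4 + 6*4 = 4 + 24 = 28)
s*(G(0, 2)*P(-3)) = 28*(-(-4 - 3)/2) = 28*(-½*(-7)) = 28*(7/2) = 98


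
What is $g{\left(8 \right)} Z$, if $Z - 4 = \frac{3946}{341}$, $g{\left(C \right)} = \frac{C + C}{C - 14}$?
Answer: $- \frac{14160}{341} \approx -41.525$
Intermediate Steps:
$g{\left(C \right)} = \frac{2 C}{-14 + C}$
$Z = \frac{5310}{341}$ ($Z = 4 + \frac{3946}{341} = \frac{5310}{341} \approx 15.572$)
$g{\left(8 \right)} Z = 2 \cdot 8 \frac{1}{-14 + 8} \cdot \frac{5310}{341} = 2 \cdot 8 \frac{1}{-6} \cdot \frac{5310}{341} = 2 \cdot 8 \left(- \frac{1}{6}\right) \frac{5310}{341} = \left(- \frac{8}{3}\right) \frac{5310}{341} = - \frac{14160}{341}$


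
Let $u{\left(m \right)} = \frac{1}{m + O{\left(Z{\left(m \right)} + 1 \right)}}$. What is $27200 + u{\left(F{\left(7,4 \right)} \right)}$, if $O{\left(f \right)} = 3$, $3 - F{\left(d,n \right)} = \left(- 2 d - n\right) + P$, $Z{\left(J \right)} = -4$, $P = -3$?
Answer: $\frac{734401}{27} \approx 27200.0$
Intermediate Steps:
$F{\left(d,n \right)} = 6 + n + 2 d$ ($F{\left(d,n \right)} = 3 - \left(\left(- 2 d - n\right) - 3\right) = 3 - \left(\left(- n - 2 d\right) - 3\right) = 3 - \left(-3 - n - 2 d\right) = 3 + \left(3 + n + 2 d\right) = 6 + n + 2 d$)
$u{\left(m \right)} = \frac{1}{3 + m}$ ($u{\left(m \right)} = \frac{1}{m + 3} = \frac{1}{3 + m}$)
$27200 + u{\left(F{\left(7,4 \right)} \right)} = 27200 + \frac{1}{3 + \left(6 + 4 + 2 \cdot 7\right)} = 27200 + \frac{1}{3 + \left(6 + 4 + 14\right)} = 27200 + \frac{1}{3 + 24} = 27200 + \frac{1}{27} = \frac{734401}{27}$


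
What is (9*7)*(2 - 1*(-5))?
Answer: 441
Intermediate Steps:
(9*7)*(2 - 1*(-5)) = 63*(2 + 5) = 63*7 = 441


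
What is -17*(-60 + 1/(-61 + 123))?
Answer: 63223/62 ≈ 1019.7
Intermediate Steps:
-17*(-60 + 1/(-61 + 123)) = -17*(-60 + 1/62) = -17*(-3719/62) = 63223/62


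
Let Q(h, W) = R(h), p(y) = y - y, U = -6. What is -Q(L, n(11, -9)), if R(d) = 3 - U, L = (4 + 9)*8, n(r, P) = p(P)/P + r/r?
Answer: -9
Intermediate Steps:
p(y) = 0
n(r, P) = 1 (n(r, P) = 0/P + r/r = 0 + 1 = 1)
L = 104 (L = 13*8 = 104)
R(d) = 9 (R(d) = 3 - 1*(-6) = 3 + 6 = 9)
Q(h, W) = 9
-Q(L, n(11, -9)) = -1*9 = -9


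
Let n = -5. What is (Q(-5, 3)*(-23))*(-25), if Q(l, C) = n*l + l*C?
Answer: 5750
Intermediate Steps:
Q(l, C) = -5*l + C*l (Q(l, C) = -5*l + l*C = -5*l + C*l)
(Q(-5, 3)*(-23))*(-25) = (-5*(-5 + 3)*(-23))*(-25) = (-5*(-2)*(-23))*(-25) = (10*(-23))*(-25) = -230*(-25) = 5750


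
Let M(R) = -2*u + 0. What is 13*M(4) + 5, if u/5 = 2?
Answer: -255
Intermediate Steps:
u = 10 (u = 5*2 = 10)
M(R) = -20 (M(R) = -2*10 + 0 = -20 + 0 = -20)
13*M(4) + 5 = 13*(-20) + 5 = -260 + 5 = -255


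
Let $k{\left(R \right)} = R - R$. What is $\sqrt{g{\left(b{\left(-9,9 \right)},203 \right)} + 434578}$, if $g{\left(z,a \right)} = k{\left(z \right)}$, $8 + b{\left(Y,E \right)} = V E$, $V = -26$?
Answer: $\sqrt{434578} \approx 659.23$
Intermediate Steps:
$b{\left(Y,E \right)} = -8 - 26 E$
$k{\left(R \right)} = 0$
$g{\left(z,a \right)} = 0$
$\sqrt{g{\left(b{\left(-9,9 \right)},203 \right)} + 434578} = \sqrt{0 + 434578} = \sqrt{434578}$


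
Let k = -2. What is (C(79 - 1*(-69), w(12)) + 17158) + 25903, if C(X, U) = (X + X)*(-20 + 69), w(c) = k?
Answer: 57565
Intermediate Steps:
w(c) = -2
C(X, U) = 98*X (C(X, U) = (2*X)*49 = 98*X)
(C(79 - 1*(-69), w(12)) + 17158) + 25903 = (98*(79 - 1*(-69)) + 17158) + 25903 = (98*(79 + 69) + 17158) + 25903 = (98*148 + 17158) + 25903 = (14504 + 17158) + 25903 = 31662 + 25903 = 57565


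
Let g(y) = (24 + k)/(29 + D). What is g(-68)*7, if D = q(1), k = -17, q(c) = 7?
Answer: 49/36 ≈ 1.3611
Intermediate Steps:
D = 7
g(y) = 7/36 (g(y) = (24 - 17)/(29 + 7) = 7/36)
g(-68)*7 = (7/36)*7 = 49/36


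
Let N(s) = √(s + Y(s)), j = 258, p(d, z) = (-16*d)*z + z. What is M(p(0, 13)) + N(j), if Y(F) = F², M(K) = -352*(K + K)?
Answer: -9152 + √66822 ≈ -8893.5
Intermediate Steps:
p(d, z) = z - 16*d*z (p(d, z) = -16*d*z + z = z - 16*d*z)
M(K) = -704*K
N(s) = √(s + s²)
M(p(0, 13)) + N(j) = -9152*(1 - 16*0) + √(258*(1 + 258)) = -9152*(1 + 0) + √(258*259) = -9152 + √66822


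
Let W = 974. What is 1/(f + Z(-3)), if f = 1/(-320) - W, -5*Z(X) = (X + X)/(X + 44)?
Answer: -13120/12778537 ≈ -0.0010267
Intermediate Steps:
Z(X) = -2*X/(5*(44 + X)) (Z(X) = -(X + X)/(5*(X + 44)) = -2*X/(5*(44 + X)))
f = -311681/320 (f = 1/(-320) - 1*974 = -1/320 - 974 = -311681/320 ≈ -974.00)
1/(f + Z(-3)) = 1/(-311681/320 - 2*(-3)/(220 + 5*(-3))) = 1/(-311681/320 - 2*(-3)/(220 - 15)) = 1/(-311681/320 - 2*(-3)/205) = 1/(-311681/320 - 2*(-3)*1/205) = 1/(-311681/320 + 6/205) = 1/(-12778537/13120) = -13120/12778537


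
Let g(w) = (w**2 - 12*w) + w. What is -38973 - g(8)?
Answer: -38949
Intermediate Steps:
g(w) = w**2 - 11*w
-38973 - g(8) = -38973 - 8*(-11 + 8) = -38973 - 8*(-3) = -38973 - 1*(-24) = -38973 + 24 = -38949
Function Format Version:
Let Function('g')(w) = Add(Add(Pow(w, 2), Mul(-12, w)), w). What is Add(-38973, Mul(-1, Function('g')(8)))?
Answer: -38949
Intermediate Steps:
Function('g')(w) = Add(Pow(w, 2), Mul(-11, w))
Add(-38973, Mul(-1, Function('g')(8))) = Add(-38973, Mul(-1, Mul(8, Add(-11, 8)))) = Add(-38973, Mul(-1, Mul(8, -3))) = Add(-38973, Mul(-1, -24)) = Add(-38973, 24) = -38949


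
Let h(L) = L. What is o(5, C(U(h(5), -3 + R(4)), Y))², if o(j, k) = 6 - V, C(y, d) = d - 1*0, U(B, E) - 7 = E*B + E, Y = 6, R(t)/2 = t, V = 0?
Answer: 36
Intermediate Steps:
R(t) = 2*t
U(B, E) = 7 + E + B*E (U(B, E) = 7 + (E*B + E) = 7 + (B*E + E) = 7 + (E + B*E) = 7 + E + B*E)
C(y, d) = d (C(y, d) = d + 0 = d)
o(j, k) = 6 (o(j, k) = 6 - 1*0 = 6 + 0 = 6)
o(5, C(U(h(5), -3 + R(4)), Y))² = 6² = 36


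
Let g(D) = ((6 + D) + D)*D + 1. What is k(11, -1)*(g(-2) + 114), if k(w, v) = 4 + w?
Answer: 1665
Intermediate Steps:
g(D) = 1 + D*(6 + 2*D) (g(D) = (6 + 2*D)*D + 1 = D*(6 + 2*D) + 1 = 1 + D*(6 + 2*D))
k(11, -1)*(g(-2) + 114) = (4 + 11)*((1 + 2*(-2)**2 + 6*(-2)) + 114) = 15*((1 + 2*4 - 12) + 114) = 15*((1 + 8 - 12) + 114) = 15*(-3 + 114) = 15*111 = 1665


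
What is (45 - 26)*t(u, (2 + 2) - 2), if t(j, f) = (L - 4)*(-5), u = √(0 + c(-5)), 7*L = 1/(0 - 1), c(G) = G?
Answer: 2755/7 ≈ 393.57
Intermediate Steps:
L = -⅐ (L = 1/(7*(0 - 1)) = (⅐)/(-1) = (⅐)*(-1) = -⅐ ≈ -0.14286)
u = I*√5 (u = √(0 - 5) = √(-5) = I*√5 ≈ 2.2361*I)
t(j, f) = 145/7 (t(j, f) = (-⅐ - 4)*(-5) = -29/7*(-5) = 145/7)
(45 - 26)*t(u, (2 + 2) - 2) = (45 - 26)*(145/7) = 19*(145/7) = 2755/7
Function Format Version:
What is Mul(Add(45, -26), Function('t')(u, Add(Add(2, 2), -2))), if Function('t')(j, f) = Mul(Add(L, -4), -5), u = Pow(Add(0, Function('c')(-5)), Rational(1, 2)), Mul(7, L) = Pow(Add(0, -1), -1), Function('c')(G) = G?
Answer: Rational(2755, 7) ≈ 393.57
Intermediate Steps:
L = Rational(-1, 7) (L = Mul(Rational(1, 7), Pow(Add(0, -1), -1)) = Mul(Rational(1, 7), Pow(-1, -1)) = Mul(Rational(1, 7), -1) = Rational(-1, 7) ≈ -0.14286)
u = Mul(I, Pow(5, Rational(1, 2))) (u = Pow(Add(0, -5), Rational(1, 2)) = Pow(-5, Rational(1, 2)) = Mul(I, Pow(5, Rational(1, 2))) ≈ Mul(2.2361, I))
Function('t')(j, f) = Rational(145, 7) (Function('t')(j, f) = Mul(Add(Rational(-1, 7), -4), -5) = Mul(Rational(-29, 7), -5) = Rational(145, 7))
Mul(Add(45, -26), Function('t')(u, Add(Add(2, 2), -2))) = Mul(Add(45, -26), Rational(145, 7)) = Mul(19, Rational(145, 7)) = Rational(2755, 7)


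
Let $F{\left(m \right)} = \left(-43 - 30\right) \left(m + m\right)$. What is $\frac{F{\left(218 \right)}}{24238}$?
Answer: $- \frac{15914}{12119} \approx -1.3131$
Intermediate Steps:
$F{\left(m \right)} = - 146 m$ ($F{\left(m \right)} = - 73 \cdot 2 m = - 146 m$)
$\frac{F{\left(218 \right)}}{24238} = \frac{\left(-146\right) 218}{24238} = \left(-31828\right) \frac{1}{24238} = - \frac{15914}{12119}$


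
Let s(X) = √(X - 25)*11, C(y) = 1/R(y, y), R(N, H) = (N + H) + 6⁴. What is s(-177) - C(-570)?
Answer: -1/156 + 11*I*√202 ≈ -0.0064103 + 156.34*I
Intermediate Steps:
R(N, H) = 1296 + H + N (R(N, H) = (H + N) + 1296 = 1296 + H + N)
C(y) = 1/(1296 + 2*y) (C(y) = 1/(1296 + y + y) = 1/(1296 + 2*y))
s(X) = 11*√(-25 + X) (s(X) = √(-25 + X)*11 = 11*√(-25 + X))
s(-177) - C(-570) = 11*√(-25 - 177) - 1/(2*(648 - 570)) = 11*√(-202) - 1/(2*78) = 11*(I*√202) - 1/(2*78) = 11*I*√202 - 1*1/156 = 11*I*√202 - 1/156 = -1/156 + 11*I*√202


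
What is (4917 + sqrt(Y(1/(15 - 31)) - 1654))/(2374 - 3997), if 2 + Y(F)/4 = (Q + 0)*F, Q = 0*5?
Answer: -1639/541 - I*sqrt(1662)/1623 ≈ -3.0296 - 0.025119*I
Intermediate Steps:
Q = 0
Y(F) = -8 (Y(F) = -8 + 4*((0 + 0)*F) = -8 + 4*(0*F) = -8 + 4*0 = -8 + 0 = -8)
(4917 + sqrt(Y(1/(15 - 31)) - 1654))/(2374 - 3997) = (4917 + sqrt(-8 - 1654))/(2374 - 3997) = (4917 + sqrt(-1662))/(-1623) = (4917 + I*sqrt(1662))*(-1/1623) = -1639/541 - I*sqrt(1662)/1623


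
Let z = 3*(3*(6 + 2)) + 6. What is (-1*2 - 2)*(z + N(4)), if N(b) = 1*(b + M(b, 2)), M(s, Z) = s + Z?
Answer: -352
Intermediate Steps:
z = 78 (z = 3*(3*8) + 6 = 3*24 + 6 = 72 + 6 = 78)
M(s, Z) = Z + s
N(b) = 2 + 2*b (N(b) = 1*(b + (2 + b)) = 1*(2 + 2*b) = 2 + 2*b)
(-1*2 - 2)*(z + N(4)) = (-1*2 - 2)*(78 + (2 + 2*4)) = (-2 - 2)*(78 + (2 + 8)) = -4*(78 + 10) = -4*88 = -352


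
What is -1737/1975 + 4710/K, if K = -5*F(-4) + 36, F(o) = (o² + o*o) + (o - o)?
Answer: -4758819/122450 ≈ -38.863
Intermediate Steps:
F(o) = 2*o² (F(o) = (o² + o²) + 0 = 2*o² + 0 = 2*o²)
K = -124 (K = -10*(-4)² + 36 = -10*16 + 36 = -5*32 + 36 = -160 + 36 = -124)
-1737/1975 + 4710/K = -1737/1975 + 4710/(-124) = -1737*1/1975 + 4710*(-1/124) = -1737/1975 - 2355/62 = -4758819/122450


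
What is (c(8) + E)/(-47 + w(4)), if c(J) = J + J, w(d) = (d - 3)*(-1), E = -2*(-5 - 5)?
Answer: -¾ ≈ -0.75000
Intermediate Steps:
E = 20 (E = -2*(-10) = 20)
w(d) = 3 - d (w(d) = (-3 + d)*(-1) = 3 - d)
c(J) = 2*J
(c(8) + E)/(-47 + w(4)) = (2*8 + 20)/(-47 + (3 - 1*4)) = (16 + 20)/(-47 + (3 - 4)) = 36/(-47 - 1) = 36/(-48) = -1/48*36 = -¾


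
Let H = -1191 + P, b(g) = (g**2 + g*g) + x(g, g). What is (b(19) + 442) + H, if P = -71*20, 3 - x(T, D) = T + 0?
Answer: -1463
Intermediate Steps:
x(T, D) = 3 - T (x(T, D) = 3 - (T + 0) = 3 - T)
P = -1420
b(g) = 3 - g + 2*g**2 (b(g) = (g**2 + g*g) + (3 - g) = (g**2 + g**2) + (3 - g) = 2*g**2 + (3 - g) = 3 - g + 2*g**2)
H = -2611 (H = -1191 - 1420 = -2611)
(b(19) + 442) + H = ((3 - 1*19 + 2*19**2) + 442) - 2611 = ((3 - 19 + 2*361) + 442) - 2611 = ((3 - 19 + 722) + 442) - 2611 = (706 + 442) - 2611 = 1148 - 2611 = -1463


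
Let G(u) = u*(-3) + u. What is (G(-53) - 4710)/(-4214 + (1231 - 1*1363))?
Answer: 2302/2173 ≈ 1.0594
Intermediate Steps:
G(u) = -2*u (G(u) = -3*u + u = -2*u)
(G(-53) - 4710)/(-4214 + (1231 - 1*1363)) = (-2*(-53) - 4710)/(-4214 + (1231 - 1*1363)) = (106 - 4710)/(-4214 + (1231 - 1363)) = -4604/(-4214 - 132) = -4604/(-4346) = -4604*(-1/4346) = 2302/2173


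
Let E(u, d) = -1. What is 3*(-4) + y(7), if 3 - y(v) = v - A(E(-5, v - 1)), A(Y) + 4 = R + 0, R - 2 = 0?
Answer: -18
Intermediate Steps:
R = 2 (R = 2 + 0 = 2)
A(Y) = -2 (A(Y) = -4 + (2 + 0) = -4 + 2 = -2)
y(v) = 1 - v (y(v) = 3 - (v - 1*(-2)) = 3 - (v + 2) = 3 - (2 + v) = 3 + (-2 - v) = 1 - v)
3*(-4) + y(7) = 3*(-4) + (1 - 1*7) = -12 + (1 - 7) = -12 - 6 = -18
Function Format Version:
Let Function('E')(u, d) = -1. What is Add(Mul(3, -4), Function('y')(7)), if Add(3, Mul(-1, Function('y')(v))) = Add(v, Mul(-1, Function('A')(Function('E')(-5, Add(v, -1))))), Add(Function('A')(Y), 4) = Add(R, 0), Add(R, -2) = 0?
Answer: -18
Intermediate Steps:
R = 2 (R = Add(2, 0) = 2)
Function('A')(Y) = -2 (Function('A')(Y) = Add(-4, Add(2, 0)) = Add(-4, 2) = -2)
Function('y')(v) = Add(1, Mul(-1, v)) (Function('y')(v) = Add(3, Mul(-1, Add(v, Mul(-1, -2)))) = Add(3, Mul(-1, Add(v, 2))) = Add(3, Mul(-1, Add(2, v))) = Add(3, Add(-2, Mul(-1, v))) = Add(1, Mul(-1, v)))
Add(Mul(3, -4), Function('y')(7)) = Add(Mul(3, -4), Add(1, Mul(-1, 7))) = Add(-12, Add(1, -7)) = Add(-12, -6) = -18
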